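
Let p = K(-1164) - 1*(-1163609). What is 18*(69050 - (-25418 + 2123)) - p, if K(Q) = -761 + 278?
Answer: 499084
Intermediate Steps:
K(Q) = -483
p = 1163126 (p = -483 - 1*(-1163609) = -483 + 1163609 = 1163126)
18*(69050 - (-25418 + 2123)) - p = 18*(69050 - (-25418 + 2123)) - 1*1163126 = 18*(69050 - 1*(-23295)) - 1163126 = 18*(69050 + 23295) - 1163126 = 18*92345 - 1163126 = 1662210 - 1163126 = 499084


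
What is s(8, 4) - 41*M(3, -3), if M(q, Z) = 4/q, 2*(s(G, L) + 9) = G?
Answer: -179/3 ≈ -59.667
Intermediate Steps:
s(G, L) = -9 + G/2
s(8, 4) - 41*M(3, -3) = (-9 + (1/2)*8) - 164/3 = (-9 + 4) - 164/3 = -5 - 41*4/3 = -5 - 164/3 = -179/3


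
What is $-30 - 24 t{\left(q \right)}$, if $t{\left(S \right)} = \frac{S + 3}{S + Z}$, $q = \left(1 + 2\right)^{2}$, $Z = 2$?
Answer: $- \frac{618}{11} \approx -56.182$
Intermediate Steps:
$q = 9$ ($q = 3^{2} = 9$)
$t{\left(S \right)} = \frac{3 + S}{2 + S}$ ($t{\left(S \right)} = \frac{S + 3}{S + 2} = \frac{3 + S}{2 + S}$)
$-30 - 24 t{\left(q \right)} = -30 - 24 \frac{3 + 9}{2 + 9} = -30 - 24 \cdot \frac{1}{11} \cdot 12 = -30 - \frac{288}{11} = - \frac{618}{11}$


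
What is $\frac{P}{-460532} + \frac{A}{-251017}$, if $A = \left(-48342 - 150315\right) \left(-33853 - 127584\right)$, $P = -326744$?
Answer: $- \frac{3692362746444835}{28900340261} \approx -1.2776 \cdot 10^{5}$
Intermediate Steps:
$A = 32070590109$ ($A = \left(-198657\right) \left(-161437\right) = 32070590109$)
$\frac{P}{-460532} + \frac{A}{-251017} = - \frac{326744}{-460532} + \frac{32070590109}{-251017} = \left(-326744\right) \left(- \frac{1}{460532}\right) + 32070590109 \left(- \frac{1}{251017}\right) = \frac{81686}{115133} - \frac{32070590109}{251017} = - \frac{3692362746444835}{28900340261}$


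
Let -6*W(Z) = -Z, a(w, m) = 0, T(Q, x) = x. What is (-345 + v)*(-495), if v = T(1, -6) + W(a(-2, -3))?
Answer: 173745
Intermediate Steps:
W(Z) = Z/6 (W(Z) = -(-1)*Z/6 = Z/6)
v = -6 (v = -6 + (⅙)*0 = -6 + 0 = -6)
(-345 + v)*(-495) = (-345 - 6)*(-495) = -351*(-495) = 173745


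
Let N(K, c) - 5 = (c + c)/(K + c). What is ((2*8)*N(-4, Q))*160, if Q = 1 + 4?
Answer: 38400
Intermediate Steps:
Q = 5
N(K, c) = 5 + 2*c/(K + c) (N(K, c) = 5 + (c + c)/(K + c) = 5 + (2*c)/(K + c) = 5 + 2*c/(K + c))
((2*8)*N(-4, Q))*160 = ((2*8)*((5*(-4) + 7*5)/(-4 + 5)))*160 = (16*((-20 + 35)/1))*160 = (16*(1*15))*160 = (16*15)*160 = 240*160 = 38400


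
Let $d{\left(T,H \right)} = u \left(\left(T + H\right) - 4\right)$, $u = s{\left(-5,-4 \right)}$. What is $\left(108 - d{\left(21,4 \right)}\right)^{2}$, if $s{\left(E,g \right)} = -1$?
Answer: $16641$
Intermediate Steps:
$u = -1$
$d{\left(T,H \right)} = 4 - H - T$ ($d{\left(T,H \right)} = - (\left(T + H\right) - 4) = - (\left(H + T\right) - 4) = - (-4 + H + T) = 4 - H - T$)
$\left(108 - d{\left(21,4 \right)}\right)^{2} = \left(108 - \left(4 - 4 - 21\right)\right)^{2} = \left(108 - -21\right)^{2} = \left(108 + 21\right)^{2} = 129^{2} = 16641$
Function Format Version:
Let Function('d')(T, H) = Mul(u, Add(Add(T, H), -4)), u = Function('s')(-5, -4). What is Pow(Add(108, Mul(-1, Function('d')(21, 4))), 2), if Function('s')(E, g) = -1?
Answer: 16641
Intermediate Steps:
u = -1
Function('d')(T, H) = Add(4, Mul(-1, H), Mul(-1, T)) (Function('d')(T, H) = Mul(-1, Add(Add(T, H), -4)) = Mul(-1, Add(Add(H, T), -4)) = Mul(-1, Add(-4, H, T)) = Add(4, Mul(-1, H), Mul(-1, T)))
Pow(Add(108, Mul(-1, Function('d')(21, 4))), 2) = Pow(Add(108, Mul(-1, Add(4, Mul(-1, 4), Mul(-1, 21)))), 2) = Pow(Add(108, Mul(-1, Add(4, -4, -21))), 2) = Pow(Add(108, Mul(-1, -21)), 2) = Pow(Add(108, 21), 2) = Pow(129, 2) = 16641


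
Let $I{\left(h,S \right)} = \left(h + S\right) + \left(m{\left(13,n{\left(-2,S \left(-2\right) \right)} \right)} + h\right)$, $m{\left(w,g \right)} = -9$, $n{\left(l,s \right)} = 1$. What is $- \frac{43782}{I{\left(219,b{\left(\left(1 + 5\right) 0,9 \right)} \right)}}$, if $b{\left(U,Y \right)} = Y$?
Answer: $- \frac{7297}{73} \approx -99.959$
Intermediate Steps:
$I{\left(h,S \right)} = -9 + S + 2 h$ ($I{\left(h,S \right)} = \left(h + S\right) + \left(-9 + h\right) = \left(S + h\right) + \left(-9 + h\right) = -9 + S + 2 h$)
$- \frac{43782}{I{\left(219,b{\left(\left(1 + 5\right) 0,9 \right)} \right)}} = - \frac{43782}{-9 + 9 + 2 \cdot 219} = - \frac{43782}{-9 + 9 + 438} = - \frac{43782}{438} = \left(-43782\right) \frac{1}{438} = - \frac{7297}{73}$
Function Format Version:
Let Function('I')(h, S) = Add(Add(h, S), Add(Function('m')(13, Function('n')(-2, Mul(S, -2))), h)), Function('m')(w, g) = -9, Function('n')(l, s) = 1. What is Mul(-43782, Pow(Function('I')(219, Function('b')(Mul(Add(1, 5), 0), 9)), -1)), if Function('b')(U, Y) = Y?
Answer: Rational(-7297, 73) ≈ -99.959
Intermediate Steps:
Function('I')(h, S) = Add(-9, S, Mul(2, h)) (Function('I')(h, S) = Add(Add(h, S), Add(-9, h)) = Add(Add(S, h), Add(-9, h)) = Add(-9, S, Mul(2, h)))
Mul(-43782, Pow(Function('I')(219, Function('b')(Mul(Add(1, 5), 0), 9)), -1)) = Mul(-43782, Pow(Add(-9, 9, Mul(2, 219)), -1)) = Mul(-43782, Pow(Add(-9, 9, 438), -1)) = Mul(-43782, Pow(438, -1)) = Mul(-43782, Rational(1, 438)) = Rational(-7297, 73)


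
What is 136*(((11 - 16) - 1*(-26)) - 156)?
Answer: -18360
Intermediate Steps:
136*(((11 - 16) - 1*(-26)) - 156) = 136*((-5 + 26) - 156) = 136*(21 - 156) = 136*(-135) = -18360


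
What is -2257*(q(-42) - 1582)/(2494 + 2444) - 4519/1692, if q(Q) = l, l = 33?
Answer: 982179089/1392516 ≈ 705.33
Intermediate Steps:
q(Q) = 33
-2257*(q(-42) - 1582)/(2494 + 2444) - 4519/1692 = -2257*(33 - 1582)/(2494 + 2444) - 4519/1692 = -2257/(4938/(-1549)) - 4519*1/1692 = -2257/(4938*(-1/1549)) - 4519/1692 = -2257/(-4938/1549) - 4519/1692 = -2257*(-1549/4938) - 4519/1692 = 3496093/4938 - 4519/1692 = 982179089/1392516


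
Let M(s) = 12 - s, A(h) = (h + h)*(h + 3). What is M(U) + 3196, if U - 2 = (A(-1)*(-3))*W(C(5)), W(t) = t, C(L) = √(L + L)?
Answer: 3206 - 12*√10 ≈ 3168.1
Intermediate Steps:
C(L) = √2*√L (C(L) = √(2*L) = √2*√L)
A(h) = 2*h*(3 + h) (A(h) = (2*h)*(3 + h) = 2*h*(3 + h))
U = 2 + 12*√10 (U = 2 + ((2*(-1)*(3 - 1))*(-3))*(√2*√5) = 2 + ((2*(-1)*2)*(-3))*√10 = 2 + (-4*(-3))*√10 = 2 + 12*√10 ≈ 39.947)
M(U) + 3196 = (12 - (2 + 12*√10)) + 3196 = (12 + (-2 - 12*√10)) + 3196 = (10 - 12*√10) + 3196 = 3206 - 12*√10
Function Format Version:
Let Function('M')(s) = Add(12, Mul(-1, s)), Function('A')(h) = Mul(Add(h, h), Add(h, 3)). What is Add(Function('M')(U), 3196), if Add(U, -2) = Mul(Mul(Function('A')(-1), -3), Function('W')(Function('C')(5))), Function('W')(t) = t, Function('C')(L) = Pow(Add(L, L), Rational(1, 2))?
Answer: Add(3206, Mul(-12, Pow(10, Rational(1, 2)))) ≈ 3168.1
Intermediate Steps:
Function('C')(L) = Mul(Pow(2, Rational(1, 2)), Pow(L, Rational(1, 2))) (Function('C')(L) = Pow(Mul(2, L), Rational(1, 2)) = Mul(Pow(2, Rational(1, 2)), Pow(L, Rational(1, 2))))
Function('A')(h) = Mul(2, h, Add(3, h)) (Function('A')(h) = Mul(Mul(2, h), Add(3, h)) = Mul(2, h, Add(3, h)))
U = Add(2, Mul(12, Pow(10, Rational(1, 2)))) (U = Add(2, Mul(Mul(Mul(2, -1, Add(3, -1)), -3), Mul(Pow(2, Rational(1, 2)), Pow(5, Rational(1, 2))))) = Add(2, Mul(Mul(Mul(2, -1, 2), -3), Pow(10, Rational(1, 2)))) = Add(2, Mul(Mul(-4, -3), Pow(10, Rational(1, 2)))) = Add(2, Mul(12, Pow(10, Rational(1, 2)))) ≈ 39.947)
Add(Function('M')(U), 3196) = Add(Add(12, Mul(-1, Add(2, Mul(12, Pow(10, Rational(1, 2)))))), 3196) = Add(Add(12, Add(-2, Mul(-12, Pow(10, Rational(1, 2))))), 3196) = Add(Add(10, Mul(-12, Pow(10, Rational(1, 2)))), 3196) = Add(3206, Mul(-12, Pow(10, Rational(1, 2))))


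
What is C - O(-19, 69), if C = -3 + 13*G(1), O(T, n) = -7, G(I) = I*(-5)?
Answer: -61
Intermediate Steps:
G(I) = -5*I
C = -68 (C = -3 + 13*(-5*1) = -3 + 13*(-5) = -3 - 65 = -68)
C - O(-19, 69) = -68 - 1*(-7) = -68 + 7 = -61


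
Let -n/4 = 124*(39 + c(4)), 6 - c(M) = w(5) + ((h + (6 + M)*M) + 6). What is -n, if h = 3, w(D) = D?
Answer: -4464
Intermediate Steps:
c(M) = -8 - M*(6 + M) (c(M) = 6 - (5 + ((3 + (6 + M)*M) + 6)) = 6 - (5 + ((3 + M*(6 + M)) + 6)) = 6 - (5 + (9 + M*(6 + M))) = 6 - (14 + M*(6 + M)) = 6 + (-14 - M*(6 + M)) = -8 - M*(6 + M))
n = 4464 (n = -496*(39 + (-8 - 1*4² - 6*4)) = -496*(39 + (-8 - 1*16 - 24)) = -496*(39 + (-8 - 16 - 24)) = -496*(39 - 48) = -496*(-9) = -4*(-1116) = 4464)
-n = -1*4464 = -4464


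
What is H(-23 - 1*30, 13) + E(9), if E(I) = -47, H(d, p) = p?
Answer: -34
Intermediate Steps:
H(-23 - 1*30, 13) + E(9) = 13 - 47 = -34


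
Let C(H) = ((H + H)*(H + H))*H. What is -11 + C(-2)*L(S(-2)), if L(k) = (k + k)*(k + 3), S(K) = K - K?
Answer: -11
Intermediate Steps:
S(K) = 0
L(k) = 2*k*(3 + k) (L(k) = (2*k)*(3 + k) = 2*k*(3 + k))
C(H) = 4*H³ (C(H) = ((2*H)*(2*H))*H = (4*H²)*H = 4*H³)
-11 + C(-2)*L(S(-2)) = -11 + (4*(-2)³)*(2*0*(3 + 0)) = -11 + (4*(-8))*(2*0*3) = -11 - 32*0 = -11 + 0 = -11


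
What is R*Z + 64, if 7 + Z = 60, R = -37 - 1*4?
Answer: -2109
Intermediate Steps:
R = -41 (R = -37 - 4 = -41)
Z = 53 (Z = -7 + 60 = 53)
R*Z + 64 = -41*53 + 64 = -2173 + 64 = -2109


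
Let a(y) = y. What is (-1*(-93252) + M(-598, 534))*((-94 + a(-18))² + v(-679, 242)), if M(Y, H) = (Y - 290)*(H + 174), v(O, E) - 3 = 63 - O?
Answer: -7115621628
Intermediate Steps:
v(O, E) = 66 - O (v(O, E) = 3 + (63 - O) = 66 - O)
M(Y, H) = (-290 + Y)*(174 + H)
(-1*(-93252) + M(-598, 534))*((-94 + a(-18))² + v(-679, 242)) = (-1*(-93252) + (-50460 - 290*534 + 174*(-598) + 534*(-598)))*((-94 - 18)² + (66 - 1*(-679))) = (93252 + (-50460 - 154860 - 104052 - 319332))*((-112)² + (66 + 679)) = (93252 - 628704)*(12544 + 745) = -535452*13289 = -7115621628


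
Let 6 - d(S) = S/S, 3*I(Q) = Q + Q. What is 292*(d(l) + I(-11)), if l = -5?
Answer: -2044/3 ≈ -681.33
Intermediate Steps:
I(Q) = 2*Q/3 (I(Q) = (Q + Q)/3 = (2*Q)/3 = 2*Q/3)
d(S) = 5 (d(S) = 6 - S/S = 6 - 1*1 = 6 - 1 = 5)
292*(d(l) + I(-11)) = 292*(5 + (2/3)*(-11)) = 292*(5 - 22/3) = 292*(-7/3) = -2044/3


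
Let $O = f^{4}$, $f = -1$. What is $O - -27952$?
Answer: $27953$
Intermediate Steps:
$O = 1$ ($O = \left(-1\right)^{4} = 1$)
$O - -27952 = 1 - -27952 = 1 + 27952 = 27953$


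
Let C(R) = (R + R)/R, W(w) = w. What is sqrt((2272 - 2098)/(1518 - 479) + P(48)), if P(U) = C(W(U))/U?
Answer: sqrt(32510310)/12468 ≈ 0.45731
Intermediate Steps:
C(R) = 2 (C(R) = (2*R)/R = 2)
P(U) = 2/U
sqrt((2272 - 2098)/(1518 - 479) + P(48)) = sqrt((2272 - 2098)/(1518 - 479) + 2/48) = sqrt(174/1039 + 2*(1/48)) = sqrt(174*(1/1039) + 1/24) = sqrt(174/1039 + 1/24) = sqrt(5215/24936) = sqrt(32510310)/12468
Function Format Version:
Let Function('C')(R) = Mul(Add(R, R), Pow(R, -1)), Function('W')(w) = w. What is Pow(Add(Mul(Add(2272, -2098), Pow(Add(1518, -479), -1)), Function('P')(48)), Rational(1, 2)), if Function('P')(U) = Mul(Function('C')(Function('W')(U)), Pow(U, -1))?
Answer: Mul(Rational(1, 12468), Pow(32510310, Rational(1, 2))) ≈ 0.45731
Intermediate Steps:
Function('C')(R) = 2 (Function('C')(R) = Mul(Mul(2, R), Pow(R, -1)) = 2)
Function('P')(U) = Mul(2, Pow(U, -1))
Pow(Add(Mul(Add(2272, -2098), Pow(Add(1518, -479), -1)), Function('P')(48)), Rational(1, 2)) = Pow(Add(Mul(Add(2272, -2098), Pow(Add(1518, -479), -1)), Mul(2, Pow(48, -1))), Rational(1, 2)) = Pow(Add(Mul(174, Pow(1039, -1)), Mul(2, Rational(1, 48))), Rational(1, 2)) = Pow(Add(Mul(174, Rational(1, 1039)), Rational(1, 24)), Rational(1, 2)) = Pow(Add(Rational(174, 1039), Rational(1, 24)), Rational(1, 2)) = Pow(Rational(5215, 24936), Rational(1, 2)) = Mul(Rational(1, 12468), Pow(32510310, Rational(1, 2)))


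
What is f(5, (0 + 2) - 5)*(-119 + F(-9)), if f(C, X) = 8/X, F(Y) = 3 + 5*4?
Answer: 256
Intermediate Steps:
F(Y) = 23 (F(Y) = 3 + 20 = 23)
f(5, (0 + 2) - 5)*(-119 + F(-9)) = (8/((0 + 2) - 5))*(-119 + 23) = (8/(2 - 5))*(-96) = (8/(-3))*(-96) = (8*(-⅓))*(-96) = -8/3*(-96) = 256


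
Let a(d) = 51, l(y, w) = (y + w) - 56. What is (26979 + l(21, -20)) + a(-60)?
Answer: 26975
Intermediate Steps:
l(y, w) = -56 + w + y (l(y, w) = (w + y) - 56 = -56 + w + y)
(26979 + l(21, -20)) + a(-60) = (26979 + (-56 - 20 + 21)) + 51 = (26979 - 55) + 51 = 26924 + 51 = 26975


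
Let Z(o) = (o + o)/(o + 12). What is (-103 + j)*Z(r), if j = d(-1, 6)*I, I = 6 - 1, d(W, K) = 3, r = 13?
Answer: -2288/25 ≈ -91.520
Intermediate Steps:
I = 5
Z(o) = 2*o/(12 + o) (Z(o) = (2*o)/(12 + o) = 2*o/(12 + o))
j = 15 (j = 3*5 = 15)
(-103 + j)*Z(r) = (-103 + 15)*(2*13/(12 + 13)) = -176*13/25 = -88*26/25 = -2288/25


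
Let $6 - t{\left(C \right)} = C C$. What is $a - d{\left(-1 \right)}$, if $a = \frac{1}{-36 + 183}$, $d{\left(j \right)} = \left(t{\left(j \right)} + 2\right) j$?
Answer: $\frac{1030}{147} \approx 7.0068$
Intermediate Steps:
$t{\left(C \right)} = 6 - C^{2}$ ($t{\left(C \right)} = 6 - C C = 6 - C^{2}$)
$d{\left(j \right)} = j \left(8 - j^{2}\right)$ ($d{\left(j \right)} = \left(\left(6 - j^{2}\right) + 2\right) j = \left(8 - j^{2}\right) j = j \left(8 - j^{2}\right)$)
$a = \frac{1}{147} \approx 0.0068027$
$a - d{\left(-1 \right)} = \frac{1}{147} - - (8 - \left(-1\right)^{2}) = \frac{1}{147} - - (8 - 1) = \frac{1}{147} - \left(-1\right) 7 = \frac{1}{147} - -7 = \frac{1}{147} + 7 = \frac{1030}{147}$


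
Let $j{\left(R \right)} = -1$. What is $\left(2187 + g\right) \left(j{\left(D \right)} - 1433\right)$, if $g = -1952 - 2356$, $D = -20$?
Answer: $3041514$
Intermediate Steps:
$g = -4308$
$\left(2187 + g\right) \left(j{\left(D \right)} - 1433\right) = \left(2187 - 4308\right) \left(-1 - 1433\right) = \left(-2121\right) \left(-1434\right) = 3041514$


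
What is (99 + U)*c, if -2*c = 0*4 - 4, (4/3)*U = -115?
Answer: 51/2 ≈ 25.500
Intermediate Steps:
U = -345/4 (U = (3/4)*(-115) = -345/4 ≈ -86.250)
c = 2 (c = -(0*4 - 4)/2 = -(0 - 4)/2 = -1/2*(-4) = 2)
(99 + U)*c = (99 - 345/4)*2 = (51/4)*2 = 51/2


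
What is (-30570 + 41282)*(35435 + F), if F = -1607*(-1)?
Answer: 396793904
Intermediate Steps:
F = 1607
(-30570 + 41282)*(35435 + F) = (-30570 + 41282)*(35435 + 1607) = 10712*37042 = 396793904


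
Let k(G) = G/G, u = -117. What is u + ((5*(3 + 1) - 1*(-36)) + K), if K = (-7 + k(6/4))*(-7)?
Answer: -19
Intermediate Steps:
k(G) = 1
K = 42 (K = (-7 + 1)*(-7) = -6*(-7) = 42)
u + ((5*(3 + 1) - 1*(-36)) + K) = -117 + ((5*(3 + 1) - 1*(-36)) + 42) = -117 + ((5*4 + 36) + 42) = -117 + ((20 + 36) + 42) = -117 + (56 + 42) = -117 + 98 = -19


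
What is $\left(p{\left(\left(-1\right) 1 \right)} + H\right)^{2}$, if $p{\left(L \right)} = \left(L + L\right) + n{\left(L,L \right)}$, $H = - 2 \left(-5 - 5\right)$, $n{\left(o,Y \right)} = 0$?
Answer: $324$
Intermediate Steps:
$H = 20$ ($H = \left(-2\right) \left(-10\right) = 20$)
$p{\left(L \right)} = 2 L$ ($p{\left(L \right)} = \left(L + L\right) + 0 = 2 L + 0 = 2 L$)
$\left(p{\left(\left(-1\right) 1 \right)} + H\right)^{2} = \left(2 \left(\left(-1\right) 1\right) + 20\right)^{2} = \left(2 \left(-1\right) + 20\right)^{2} = \left(-2 + 20\right)^{2} = 18^{2} = 324$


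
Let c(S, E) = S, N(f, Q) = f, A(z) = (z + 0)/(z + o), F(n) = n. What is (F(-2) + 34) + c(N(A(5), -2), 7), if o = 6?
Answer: 357/11 ≈ 32.455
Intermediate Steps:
A(z) = z/(6 + z) (A(z) = (z + 0)/(z + 6) = z/(6 + z))
(F(-2) + 34) + c(N(A(5), -2), 7) = (-2 + 34) + 5/(6 + 5) = 32 + 5/11 = 357/11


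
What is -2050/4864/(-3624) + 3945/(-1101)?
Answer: -11589465745/3234579456 ≈ -3.5830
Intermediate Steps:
-2050/4864/(-3624) + 3945/(-1101) = -2050*1/4864*(-1/3624) + 3945*(-1/1101) = -1025/2432*(-1/3624) - 1315/367 = 1025/8813568 - 1315/367 = -11589465745/3234579456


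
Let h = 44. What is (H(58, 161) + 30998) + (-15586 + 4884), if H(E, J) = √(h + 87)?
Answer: 20296 + √131 ≈ 20307.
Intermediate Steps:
H(E, J) = √131 (H(E, J) = √(44 + 87) = √131)
(H(58, 161) + 30998) + (-15586 + 4884) = (√131 + 30998) + (-15586 + 4884) = (30998 + √131) - 10702 = 20296 + √131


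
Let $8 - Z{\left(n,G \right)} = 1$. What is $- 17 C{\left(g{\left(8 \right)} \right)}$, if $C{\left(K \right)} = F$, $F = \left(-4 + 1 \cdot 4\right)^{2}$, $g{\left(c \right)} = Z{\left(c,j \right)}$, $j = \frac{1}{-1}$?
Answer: $0$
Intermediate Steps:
$j = -1$
$Z{\left(n,G \right)} = 7$ ($Z{\left(n,G \right)} = 8 - 1 = 7$)
$g{\left(c \right)} = 7$
$F = 0$ ($F = \left(-4 + 4\right)^{2} = 0^{2} = 0$)
$C{\left(K \right)} = 0$
$- 17 C{\left(g{\left(8 \right)} \right)} = \left(-17\right) 0 = 0$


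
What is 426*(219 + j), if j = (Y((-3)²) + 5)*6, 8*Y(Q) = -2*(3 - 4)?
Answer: 106713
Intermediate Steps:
Y(Q) = ¼ (Y(Q) = (-2*(3 - 4))/8 = (-2*(-1))/8 = (⅛)*2 = ¼)
j = 63/2 (j = (¼ + 5)*6 = (21/4)*6 = 63/2 ≈ 31.500)
426*(219 + j) = 426*(219 + 63/2) = 426*(501/2) = 106713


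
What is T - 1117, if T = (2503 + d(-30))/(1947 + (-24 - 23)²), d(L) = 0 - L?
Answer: -4639719/4156 ≈ -1116.4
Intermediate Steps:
d(L) = -L
T = 2533/4156 (T = (2503 - 1*(-30))/(1947 + (-24 - 23)²) = (2503 + 30)/(1947 + (-47)²) = 2533/(1947 + 2209) = 2533/4156 ≈ 0.60948)
T - 1117 = 2533/4156 - 1117 = -4639719/4156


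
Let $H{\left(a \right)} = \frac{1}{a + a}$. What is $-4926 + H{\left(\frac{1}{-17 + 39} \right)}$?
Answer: $-4915$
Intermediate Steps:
$H{\left(a \right)} = \frac{1}{2 a}$
$-4926 + H{\left(\frac{1}{-17 + 39} \right)} = -4926 + \frac{1}{2 \frac{1}{-17 + 39}} = -4926 + \frac{1}{2 \cdot \frac{1}{22}} = -4926 + \frac{\frac{1}{\frac{1}{22}}}{2} = -4926 + \frac{1}{2} \cdot 22 = -4926 + 11 = -4915$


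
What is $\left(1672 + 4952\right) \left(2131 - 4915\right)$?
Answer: $-18441216$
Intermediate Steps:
$\left(1672 + 4952\right) \left(2131 - 4915\right) = 6624 \left(-2784\right) = -18441216$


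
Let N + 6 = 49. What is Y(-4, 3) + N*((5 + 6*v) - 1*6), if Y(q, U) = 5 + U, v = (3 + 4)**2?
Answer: 12607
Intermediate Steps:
N = 43 (N = -6 + 49 = 43)
v = 49 (v = 7**2 = 49)
Y(-4, 3) + N*((5 + 6*v) - 1*6) = (5 + 3) + 43*((5 + 6*49) - 1*6) = 8 + 43*((5 + 294) - 6) = 8 + 43*(299 - 6) = 8 + 43*293 = 8 + 12599 = 12607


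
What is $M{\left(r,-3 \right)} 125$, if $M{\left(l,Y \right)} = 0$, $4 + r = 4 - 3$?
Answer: $0$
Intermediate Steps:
$r = -3$ ($r = -4 + \left(4 - 3\right) = -4 + 1 = -3$)
$M{\left(r,-3 \right)} 125 = 0 \cdot 125 = 0$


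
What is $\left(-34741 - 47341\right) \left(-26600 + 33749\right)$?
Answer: $-586804218$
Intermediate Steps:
$\left(-34741 - 47341\right) \left(-26600 + 33749\right) = \left(-82082\right) 7149 = -586804218$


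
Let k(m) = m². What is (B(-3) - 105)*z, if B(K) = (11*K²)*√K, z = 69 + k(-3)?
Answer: -8190 + 7722*I*√3 ≈ -8190.0 + 13375.0*I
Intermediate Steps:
z = 78 (z = 69 + (-3)² = 69 + 9 = 78)
B(K) = 11*K^(5/2)
(B(-3) - 105)*z = (11*(-3)^(5/2) - 105)*78 = (11*(9*I*√3) - 105)*78 = (99*I*√3 - 105)*78 = (-105 + 99*I*√3)*78 = -8190 + 7722*I*√3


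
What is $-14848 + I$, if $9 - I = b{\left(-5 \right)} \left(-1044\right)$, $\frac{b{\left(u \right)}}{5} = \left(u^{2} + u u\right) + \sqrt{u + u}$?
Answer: $246161 + 5220 i \sqrt{10} \approx 2.4616 \cdot 10^{5} + 16507.0 i$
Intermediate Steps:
$b{\left(u \right)} = 10 u^{2} + 5 \sqrt{2} \sqrt{u}$ ($b{\left(u \right)} = 5 \left(\left(u^{2} + u u\right) + \sqrt{u + u}\right) = 5 \left(\left(u^{2} + u^{2}\right) + \sqrt{2 u}\right) = 5 \left(2 u^{2} + \sqrt{2} \sqrt{u}\right) = 10 u^{2} + 5 \sqrt{2} \sqrt{u}$)
$I = 261009 + 5220 i \sqrt{10}$ ($I = 9 - \left(10 \left(-5\right)^{2} + 5 \sqrt{2} \sqrt{-5}\right) \left(-1044\right) = 9 - \left(10 \cdot 25 + 5 \sqrt{2} i \sqrt{5}\right) \left(-1044\right) = 9 - \left(250 + 5 i \sqrt{10}\right) \left(-1044\right) = 9 - \left(-261000 - 5220 i \sqrt{10}\right) = 9 + \left(261000 + 5220 i \sqrt{10}\right) = 261009 + 5220 i \sqrt{10} \approx 2.6101 \cdot 10^{5} + 16507.0 i$)
$-14848 + I = -14848 + \left(261009 + 5220 i \sqrt{10}\right) = 246161 + 5220 i \sqrt{10}$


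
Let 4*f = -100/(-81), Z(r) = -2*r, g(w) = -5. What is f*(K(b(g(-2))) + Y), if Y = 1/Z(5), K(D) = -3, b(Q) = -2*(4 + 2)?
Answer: -155/162 ≈ -0.95679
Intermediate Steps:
b(Q) = -12 (b(Q) = -2*6 = -12)
f = 25/81 (f = (-100/(-81))/4 = (-100*(-1/81))/4 = (1/4)*(100/81) = 25/81 ≈ 0.30864)
Y = -1/10 (Y = 1/(-2*5) = 1/(-10) = -1/10 ≈ -0.10000)
f*(K(b(g(-2))) + Y) = 25*(-3 - 1/10)/81 = (25/81)*(-31/10) = -155/162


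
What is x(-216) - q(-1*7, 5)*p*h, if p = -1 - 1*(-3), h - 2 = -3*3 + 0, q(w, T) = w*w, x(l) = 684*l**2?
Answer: 31913390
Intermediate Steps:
q(w, T) = w**2
h = -7 (h = 2 + (-3*3 + 0) = 2 + (-9 + 0) = 2 - 9 = -7)
p = 2 (p = -1 + 3 = 2)
x(-216) - q(-1*7, 5)*p*h = 684*(-216)**2 - (-1*7)**2*2*(-7) = 684*46656 - (-7)**2*2*(-7) = 31912704 - 49*2*(-7) = 31912704 - 98*(-7) = 31912704 - 1*(-686) = 31912704 + 686 = 31913390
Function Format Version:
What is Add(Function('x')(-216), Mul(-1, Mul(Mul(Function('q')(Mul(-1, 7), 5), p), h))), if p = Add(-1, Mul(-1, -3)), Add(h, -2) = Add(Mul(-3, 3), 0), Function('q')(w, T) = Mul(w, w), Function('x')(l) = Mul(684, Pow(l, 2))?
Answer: 31913390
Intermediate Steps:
Function('q')(w, T) = Pow(w, 2)
h = -7 (h = Add(2, Add(Mul(-3, 3), 0)) = Add(2, Add(-9, 0)) = Add(2, -9) = -7)
p = 2 (p = Add(-1, 3) = 2)
Add(Function('x')(-216), Mul(-1, Mul(Mul(Function('q')(Mul(-1, 7), 5), p), h))) = Add(Mul(684, Pow(-216, 2)), Mul(-1, Mul(Mul(Pow(Mul(-1, 7), 2), 2), -7))) = Add(Mul(684, 46656), Mul(-1, Mul(Mul(Pow(-7, 2), 2), -7))) = Add(31912704, Mul(-1, Mul(Mul(49, 2), -7))) = Add(31912704, Mul(-1, Mul(98, -7))) = Add(31912704, Mul(-1, -686)) = Add(31912704, 686) = 31913390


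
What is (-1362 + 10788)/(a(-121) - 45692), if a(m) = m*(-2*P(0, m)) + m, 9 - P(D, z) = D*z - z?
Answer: -9426/72917 ≈ -0.12927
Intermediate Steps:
P(D, z) = 9 + z - D*z (P(D, z) = 9 - (D*z - z) = 9 - (-z + D*z) = 9 + (z - D*z) = 9 + z - D*z)
a(m) = m + m*(-18 - 2*m) (a(m) = m*(-2*(9 + m - 1*0*m)) + m = m*(-2*(9 + m + 0)) + m = m*(-2*(9 + m)) + m = m*(-18 - 2*m) + m = m + m*(-18 - 2*m))
(-1362 + 10788)/(a(-121) - 45692) = (-1362 + 10788)/(-1*(-121)*(17 + 2*(-121)) - 45692) = 9426/(-1*(-121)*(17 - 242) - 45692) = 9426/(-1*(-121)*(-225) - 45692) = 9426/(-27225 - 45692) = 9426/(-72917) = 9426*(-1/72917) = -9426/72917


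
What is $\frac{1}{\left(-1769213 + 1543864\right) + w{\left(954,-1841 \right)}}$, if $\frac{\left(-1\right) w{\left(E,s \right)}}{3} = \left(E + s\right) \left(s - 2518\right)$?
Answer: $- \frac{1}{11824648} \approx -8.4569 \cdot 10^{-8}$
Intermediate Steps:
$w{\left(E,s \right)} = - 3 \left(-2518 + s\right) \left(E + s\right)$ ($w{\left(E,s \right)} = - 3 \left(E + s\right) \left(s - 2518\right) = - 3 \left(E + s\right) \left(-2518 + s\right) = - 3 \left(-2518 + s\right) \left(E + s\right)$)
$\frac{1}{\left(-1769213 + 1543864\right) + w{\left(954,-1841 \right)}} = \frac{1}{\left(-1769213 + 1543864\right) + \left(- 3 \left(-1841\right)^{2} + 7554 \cdot 954 + 7554 \left(-1841\right) - 2862 \left(-1841\right)\right)} = \frac{1}{-225349 + \left(\left(-3\right) 3389281 + 7206516 - 13906914 + 5268942\right)} = \frac{1}{-225349 + \left(-10167843 + 7206516 - 13906914 + 5268942\right)} = \frac{1}{-225349 - 11599299} = \frac{1}{-11824648} = - \frac{1}{11824648}$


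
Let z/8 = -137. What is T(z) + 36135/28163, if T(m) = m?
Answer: -30830513/28163 ≈ -1094.7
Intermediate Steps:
z = -1096 (z = 8*(-137) = -1096)
T(z) + 36135/28163 = -1096 + 36135/28163 = -30830513/28163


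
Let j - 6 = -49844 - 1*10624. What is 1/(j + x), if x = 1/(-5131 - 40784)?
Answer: -45915/2776112731 ≈ -1.6539e-5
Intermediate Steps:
x = -1/45915 (x = 1/(-45915) = -1/45915 ≈ -2.1779e-5)
j = -60462 (j = 6 + (-49844 - 1*10624) = 6 + (-49844 - 10624) = 6 - 60468 = -60462)
1/(j + x) = 1/(-60462 - 1/45915) = 1/(-2776112731/45915) = -45915/2776112731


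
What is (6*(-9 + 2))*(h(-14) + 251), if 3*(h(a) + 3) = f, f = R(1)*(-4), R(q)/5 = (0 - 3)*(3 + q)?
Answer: -13776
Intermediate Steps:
R(q) = -45 - 15*q (R(q) = 5*((0 - 3)*(3 + q)) = 5*(-3*(3 + q)) = 5*(-9 - 3*q) = -45 - 15*q)
f = 240 (f = (-45 - 15*1)*(-4) = (-45 - 15)*(-4) = -60*(-4) = 240)
h(a) = 77 (h(a) = -3 + (⅓)*240 = -3 + 80 = 77)
(6*(-9 + 2))*(h(-14) + 251) = (6*(-9 + 2))*(77 + 251) = (6*(-7))*328 = -42*328 = -13776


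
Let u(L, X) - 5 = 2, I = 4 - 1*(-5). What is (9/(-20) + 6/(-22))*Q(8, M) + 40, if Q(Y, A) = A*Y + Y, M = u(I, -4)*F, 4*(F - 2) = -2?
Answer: -1457/55 ≈ -26.491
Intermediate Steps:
I = 9 (I = 4 + 5 = 9)
u(L, X) = 7 (u(L, X) = 5 + 2 = 7)
F = 3/2 (F = 2 + (1/4)*(-2) = 2 - 1/2 = 3/2 ≈ 1.5000)
M = 21/2 (M = 7*(3/2) = 21/2 ≈ 10.500)
Q(Y, A) = Y + A*Y
(9/(-20) + 6/(-22))*Q(8, M) + 40 = (9/(-20) + 6/(-22))*(8*(1 + 21/2)) + 40 = (9*(-1/20) + 6*(-1/22))*(8*(23/2)) + 40 = (-9/20 - 3/11)*92 + 40 = -159/220*92 + 40 = -3657/55 + 40 = -1457/55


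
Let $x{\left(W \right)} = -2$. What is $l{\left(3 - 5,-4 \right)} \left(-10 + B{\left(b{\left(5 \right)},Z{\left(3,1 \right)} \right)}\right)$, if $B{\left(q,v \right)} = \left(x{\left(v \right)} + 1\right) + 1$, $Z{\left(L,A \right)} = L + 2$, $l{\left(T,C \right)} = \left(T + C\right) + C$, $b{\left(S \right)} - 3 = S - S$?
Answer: $100$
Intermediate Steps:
$b{\left(S \right)} = 3$ ($b{\left(S \right)} = 3 + \left(S - S\right) = 3 + 0 = 3$)
$l{\left(T,C \right)} = T + 2 C$ ($l{\left(T,C \right)} = \left(C + T\right) + C = T + 2 C$)
$Z{\left(L,A \right)} = 2 + L$
$B{\left(q,v \right)} = 0$ ($B{\left(q,v \right)} = \left(-2 + 1\right) + 1 = -1 + 1 = 0$)
$l{\left(3 - 5,-4 \right)} \left(-10 + B{\left(b{\left(5 \right)},Z{\left(3,1 \right)} \right)}\right) = \left(\left(3 - 5\right) + 2 \left(-4\right)\right) \left(-10 + 0\right) = \left(\left(3 - 5\right) - 8\right) \left(-10\right) = \left(-2 - 8\right) \left(-10\right) = \left(-10\right) \left(-10\right) = 100$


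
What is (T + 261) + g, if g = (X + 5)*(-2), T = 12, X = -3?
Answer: 269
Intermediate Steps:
g = -4 (g = (-3 + 5)*(-2) = 2*(-2) = -4)
(T + 261) + g = (12 + 261) - 4 = 273 - 4 = 269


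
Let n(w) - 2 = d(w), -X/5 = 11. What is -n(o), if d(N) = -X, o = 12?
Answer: -57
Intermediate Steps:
X = -55 (X = -5*11 = -55)
d(N) = 55 (d(N) = -1*(-55) = 55)
n(w) = 57 (n(w) = 2 + 55 = 57)
-n(o) = -1*57 = -57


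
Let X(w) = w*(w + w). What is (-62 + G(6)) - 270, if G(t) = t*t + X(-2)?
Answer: -288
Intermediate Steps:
X(w) = 2*w² (X(w) = w*(2*w) = 2*w²)
G(t) = 8 + t² (G(t) = t*t + 2*(-2)² = t² + 2*4 = t² + 8 = 8 + t²)
(-62 + G(6)) - 270 = (-62 + (8 + 6²)) - 270 = (-62 + (8 + 36)) - 270 = (-62 + 44) - 270 = -18 - 270 = -288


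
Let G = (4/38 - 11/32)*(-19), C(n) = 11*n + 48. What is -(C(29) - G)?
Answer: -11599/32 ≈ -362.47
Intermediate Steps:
C(n) = 48 + 11*n
G = 145/32 (G = (4*(1/38) - 11*1/32)*(-19) = (2/19 - 11/32)*(-19) = -145/608*(-19) = 145/32 ≈ 4.5313)
-(C(29) - G) = -((48 + 11*29) - 1*145/32) = -((48 + 319) - 145/32) = -(367 - 145/32) = -1*11599/32 = -11599/32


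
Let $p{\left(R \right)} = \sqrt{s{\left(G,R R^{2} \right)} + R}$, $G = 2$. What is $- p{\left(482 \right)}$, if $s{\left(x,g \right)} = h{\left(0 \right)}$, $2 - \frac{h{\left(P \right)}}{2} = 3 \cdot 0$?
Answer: $- 9 \sqrt{6} \approx -22.045$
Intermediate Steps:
$h{\left(P \right)} = 4$ ($h{\left(P \right)} = 4 - 2 \cdot 3 \cdot 0 = 4 - 0 = 4 + 0 = 4$)
$s{\left(x,g \right)} = 4$
$p{\left(R \right)} = \sqrt{4 + R}$
$- p{\left(482 \right)} = - \sqrt{4 + 482} = - \sqrt{486} = - 9 \sqrt{6}$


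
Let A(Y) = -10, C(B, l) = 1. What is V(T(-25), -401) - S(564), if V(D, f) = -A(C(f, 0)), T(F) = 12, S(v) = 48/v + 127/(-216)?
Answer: 106625/10152 ≈ 10.503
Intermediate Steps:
S(v) = -127/216 + 48/v (S(v) = 48/v + 127*(-1/216) = 48/v - 127/216 = -127/216 + 48/v)
V(D, f) = 10 (V(D, f) = -1*(-10) = 10)
V(T(-25), -401) - S(564) = 10 - (-127/216 + 48/564) = 10 - (-127/216 + 48*(1/564)) = 10 - (-127/216 + 4/47) = 10 - 1*(-5105/10152) = 10 + 5105/10152 = 106625/10152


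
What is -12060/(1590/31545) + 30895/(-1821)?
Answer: -23093902325/96513 ≈ -2.3928e+5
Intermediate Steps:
-12060/(1590/31545) + 30895/(-1821) = -12060/(1590*(1/31545)) + 30895*(-1/1821) = -12060/106/2103 - 30895/1821 = -12060*2103/106 - 30895/1821 = -12681090/53 - 30895/1821 = -23093902325/96513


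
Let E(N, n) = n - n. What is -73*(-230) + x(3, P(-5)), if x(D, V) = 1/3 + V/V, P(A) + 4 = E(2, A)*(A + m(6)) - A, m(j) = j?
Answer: 50374/3 ≈ 16791.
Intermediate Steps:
E(N, n) = 0
P(A) = -4 - A (P(A) = -4 + (0*(A + 6) - A) = -4 + (0*(6 + A) - A) = -4 + (0 - A) = -4 - A)
x(D, V) = 4/3 (x(D, V) = 1*(⅓) + 1 = ⅓ + 1 = 4/3)
-73*(-230) + x(3, P(-5)) = -73*(-230) + 4/3 = 16790 + 4/3 = 50374/3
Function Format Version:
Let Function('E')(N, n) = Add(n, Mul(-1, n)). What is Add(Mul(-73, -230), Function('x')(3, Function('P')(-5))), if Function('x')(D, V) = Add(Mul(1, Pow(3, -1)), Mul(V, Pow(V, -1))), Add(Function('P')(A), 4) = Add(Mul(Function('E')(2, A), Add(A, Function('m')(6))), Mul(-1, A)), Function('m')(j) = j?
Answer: Rational(50374, 3) ≈ 16791.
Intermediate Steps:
Function('E')(N, n) = 0
Function('P')(A) = Add(-4, Mul(-1, A)) (Function('P')(A) = Add(-4, Add(Mul(0, Add(A, 6)), Mul(-1, A))) = Add(-4, Add(Mul(0, Add(6, A)), Mul(-1, A))) = Add(-4, Add(0, Mul(-1, A))) = Add(-4, Mul(-1, A)))
Function('x')(D, V) = Rational(4, 3) (Function('x')(D, V) = Add(Mul(1, Rational(1, 3)), 1) = Add(Rational(1, 3), 1) = Rational(4, 3))
Add(Mul(-73, -230), Function('x')(3, Function('P')(-5))) = Add(Mul(-73, -230), Rational(4, 3)) = Add(16790, Rational(4, 3)) = Rational(50374, 3)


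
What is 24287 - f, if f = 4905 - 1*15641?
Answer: 35023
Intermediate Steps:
f = -10736 (f = 4905 - 15641 = -10736)
24287 - f = 24287 - 1*(-10736) = 24287 + 10736 = 35023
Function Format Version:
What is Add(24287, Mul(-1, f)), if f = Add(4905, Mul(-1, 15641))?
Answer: 35023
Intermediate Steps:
f = -10736 (f = Add(4905, -15641) = -10736)
Add(24287, Mul(-1, f)) = Add(24287, Mul(-1, -10736)) = Add(24287, 10736) = 35023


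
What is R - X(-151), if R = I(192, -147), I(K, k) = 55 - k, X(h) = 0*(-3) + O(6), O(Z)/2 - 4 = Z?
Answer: 182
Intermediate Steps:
O(Z) = 8 + 2*Z
X(h) = 20 (X(h) = 0*(-3) + (8 + 2*6) = 0 + (8 + 12) = 0 + 20 = 20)
R = 202 (R = 55 - 1*(-147) = 55 + 147 = 202)
R - X(-151) = 202 - 1*20 = 202 - 20 = 182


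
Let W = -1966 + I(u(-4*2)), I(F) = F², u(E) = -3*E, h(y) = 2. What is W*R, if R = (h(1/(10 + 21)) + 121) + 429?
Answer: -767280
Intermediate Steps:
R = 552 (R = (2 + 121) + 429 = 123 + 429 = 552)
W = -1390 (W = -1966 + (-(-12)*2)² = -1966 + (-3*(-8))² = -1966 + 24² = -1966 + 576 = -1390)
W*R = -1390*552 = -767280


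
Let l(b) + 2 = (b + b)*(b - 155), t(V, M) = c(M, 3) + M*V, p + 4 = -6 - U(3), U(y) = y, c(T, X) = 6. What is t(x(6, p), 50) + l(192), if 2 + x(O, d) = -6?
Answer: 13812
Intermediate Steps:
p = -13 (p = -4 + (-6 - 1*3) = -4 + (-6 - 3) = -4 - 9 = -13)
x(O, d) = -8 (x(O, d) = -2 - 6 = -8)
t(V, M) = 6 + M*V
l(b) = -2 + 2*b*(-155 + b) (l(b) = -2 + (b + b)*(b - 155) = -2 + (2*b)*(-155 + b) = -2 + 2*b*(-155 + b))
t(x(6, p), 50) + l(192) = (6 + 50*(-8)) + (-2 - 310*192 + 2*192**2) = (6 - 400) + (-2 - 59520 + 2*36864) = -394 + (-2 - 59520 + 73728) = -394 + 14206 = 13812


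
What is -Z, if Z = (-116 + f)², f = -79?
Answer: -38025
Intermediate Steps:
Z = 38025 (Z = (-116 - 79)² = (-195)² = 38025)
-Z = -1*38025 = -38025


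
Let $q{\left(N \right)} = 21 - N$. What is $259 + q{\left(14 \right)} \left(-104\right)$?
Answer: $-469$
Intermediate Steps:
$259 + q{\left(14 \right)} \left(-104\right) = 259 + \left(21 - 14\right) \left(-104\right) = 259 + 7 \left(-104\right) = 259 - 728 = -469$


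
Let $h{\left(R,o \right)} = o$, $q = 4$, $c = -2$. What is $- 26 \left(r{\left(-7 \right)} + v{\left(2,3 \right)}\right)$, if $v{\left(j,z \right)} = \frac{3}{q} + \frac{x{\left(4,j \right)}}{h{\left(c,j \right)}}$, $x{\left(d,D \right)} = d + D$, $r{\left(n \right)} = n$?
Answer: $\frac{169}{2} \approx 84.5$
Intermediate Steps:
$x{\left(d,D \right)} = D + d$
$v{\left(j,z \right)} = \frac{3}{4} + \frac{4 + j}{j}$ ($v{\left(j,z \right)} = \frac{3}{4} + \frac{j + 4}{j} = 3 \cdot \frac{1}{4} + \frac{4 + j}{j} = \frac{3}{4} + \frac{4 + j}{j}$)
$- 26 \left(r{\left(-7 \right)} + v{\left(2,3 \right)}\right) = - 26 \left(-7 + \left(\frac{7}{4} + \frac{4}{2}\right)\right) = - 26 \left(-7 + \left(\frac{7}{4} + 4 \cdot \frac{1}{2}\right)\right) = - 26 \left(-7 + \left(\frac{7}{4} + 2\right)\right) = - 26 \left(-7 + \frac{15}{4}\right) = \left(-26\right) \left(- \frac{13}{4}\right) = \frac{169}{2}$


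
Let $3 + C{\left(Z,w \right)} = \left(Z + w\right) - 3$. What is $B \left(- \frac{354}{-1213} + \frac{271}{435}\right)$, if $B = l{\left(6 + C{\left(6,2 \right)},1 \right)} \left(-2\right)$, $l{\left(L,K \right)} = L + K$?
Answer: $- \frac{2896278}{175885} \approx -16.467$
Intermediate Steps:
$C{\left(Z,w \right)} = -6 + Z + w$ ($C{\left(Z,w \right)} = -3 - \left(3 - Z - w\right) = -3 + \left(-3 + Z + w\right) = -6 + Z + w$)
$l{\left(L,K \right)} = K + L$
$B = -18$ ($B = \left(1 + \left(6 + \left(-6 + 6 + 2\right)\right)\right) \left(-2\right) = \left(1 + \left(6 + 2\right)\right) \left(-2\right) = \left(1 + 8\right) \left(-2\right) = 9 \left(-2\right) = -18$)
$B \left(- \frac{354}{-1213} + \frac{271}{435}\right) = - 18 \left(- \frac{354}{-1213} + \frac{271}{435}\right) = - 18 \left(\left(-354\right) \left(- \frac{1}{1213}\right) + 271 \cdot \frac{1}{435}\right) = - 18 \left(\frac{354}{1213} + \frac{271}{435}\right) = \left(-18\right) \frac{482713}{527655} = - \frac{2896278}{175885}$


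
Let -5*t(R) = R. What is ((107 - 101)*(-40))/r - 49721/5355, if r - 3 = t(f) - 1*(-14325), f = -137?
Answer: -510750031/54909405 ≈ -9.3017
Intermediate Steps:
t(R) = -R/5
r = 71777/5 (r = 3 + (-⅕*(-137) - 1*(-14325)) = 3 + (137/5 + 14325) = 3 + 71762/5 = 71777/5 ≈ 14355.)
((107 - 101)*(-40))/r - 49721/5355 = ((107 - 101)*(-40))/(71777/5) - 49721/5355 = (6*(-40))*(5/71777) - 49721*1/5355 = -240*5/71777 - 7103/765 = -1200/71777 - 7103/765 = -510750031/54909405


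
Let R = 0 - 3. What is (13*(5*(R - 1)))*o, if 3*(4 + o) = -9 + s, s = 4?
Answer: 4420/3 ≈ 1473.3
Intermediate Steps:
R = -3
o = -17/3 (o = -4 + (-9 + 4)/3 = -4 + (⅓)*(-5) = -4 - 5/3 = -17/3 ≈ -5.6667)
(13*(5*(R - 1)))*o = (13*(5*(-3 - 1)))*(-17/3) = (13*(5*(-4)))*(-17/3) = (13*(-20))*(-17/3) = -260*(-17/3) = 4420/3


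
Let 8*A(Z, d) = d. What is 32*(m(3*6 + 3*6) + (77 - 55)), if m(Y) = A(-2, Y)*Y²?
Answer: 187328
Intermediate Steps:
A(Z, d) = d/8
m(Y) = Y³/8 (m(Y) = (Y/8)*Y² = Y³/8)
32*(m(3*6 + 3*6) + (77 - 55)) = 32*((3*6 + 3*6)³/8 + (77 - 55)) = 32*((18 + 18)³/8 + 22) = 32*((⅛)*36³ + 22) = 32*((⅛)*46656 + 22) = 32*(5832 + 22) = 32*5854 = 187328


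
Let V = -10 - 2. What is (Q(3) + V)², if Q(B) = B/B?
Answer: 121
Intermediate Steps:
Q(B) = 1
V = -12
(Q(3) + V)² = (1 - 12)² = (-11)² = 121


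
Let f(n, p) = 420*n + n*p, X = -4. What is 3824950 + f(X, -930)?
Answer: 3826990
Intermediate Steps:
3824950 + f(X, -930) = 3824950 - 4*(420 - 930) = 3824950 - 4*(-510) = 3824950 + 2040 = 3826990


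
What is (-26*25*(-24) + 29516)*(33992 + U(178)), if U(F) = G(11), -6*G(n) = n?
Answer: 4600501078/3 ≈ 1.5335e+9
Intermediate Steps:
G(n) = -n/6
U(F) = -11/6 (U(F) = -1/6*11 = -11/6)
(-26*25*(-24) + 29516)*(33992 + U(178)) = (-26*25*(-24) + 29516)*(33992 - 11/6) = (-650*(-24) + 29516)*(203941/6) = (15600 + 29516)*(203941/6) = 45116*(203941/6) = 4600501078/3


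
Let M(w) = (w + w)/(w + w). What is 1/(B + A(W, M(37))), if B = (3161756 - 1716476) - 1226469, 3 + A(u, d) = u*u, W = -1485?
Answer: 1/2424033 ≈ 4.1254e-7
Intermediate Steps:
M(w) = 1 (M(w) = (2*w)/((2*w)) = (2*w)*(1/(2*w)) = 1)
A(u, d) = -3 + u² (A(u, d) = -3 + u*u = -3 + u²)
B = 218811 (B = 1445280 - 1226469 = 218811)
1/(B + A(W, M(37))) = 1/(218811 + (-3 + (-1485)²)) = 1/(218811 + (-3 + 2205225)) = 1/(218811 + 2205222) = 1/2424033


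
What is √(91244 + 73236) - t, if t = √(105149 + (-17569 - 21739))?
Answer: -√65841 + 8*√2570 ≈ 148.97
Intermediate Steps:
t = √65841 (t = √(105149 - 39308) = √65841 ≈ 256.60)
√(91244 + 73236) - t = √(91244 + 73236) - √65841 = √164480 - √65841 = 8*√2570 - √65841 = -√65841 + 8*√2570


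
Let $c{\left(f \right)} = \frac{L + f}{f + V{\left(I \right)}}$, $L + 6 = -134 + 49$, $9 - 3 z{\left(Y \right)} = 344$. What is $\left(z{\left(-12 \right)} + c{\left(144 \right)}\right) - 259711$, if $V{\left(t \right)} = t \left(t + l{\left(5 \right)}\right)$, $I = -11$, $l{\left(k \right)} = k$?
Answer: $- \frac{18187569}{70} \approx -2.5982 \cdot 10^{5}$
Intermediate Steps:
$z{\left(Y \right)} = - \frac{335}{3}$ ($z{\left(Y \right)} = 3 - \frac{344}{3} = - \frac{335}{3}$)
$V{\left(t \right)} = t \left(5 + t\right)$ ($V{\left(t \right)} = t \left(t + 5\right) = t \left(5 + t\right)$)
$L = -91$ ($L = -6 + \left(-134 + 49\right) = -6 - 85 = -91$)
$c{\left(f \right)} = \frac{-91 + f}{66 + f}$ ($c{\left(f \right)} = \frac{-91 + f}{f - 11 \left(5 - 11\right)} = \frac{-91 + f}{f - -66} = \frac{-91 + f}{f + 66} = \frac{-91 + f}{66 + f}$)
$\left(z{\left(-12 \right)} + c{\left(144 \right)}\right) - 259711 = \left(- \frac{335}{3} + \frac{-91 + 144}{66 + 144}\right) - 259711 = \left(- \frac{335}{3} + \frac{1}{210} \cdot 53\right) - 259711 = \left(- \frac{335}{3} + \frac{53}{210}\right) - 259711 = - \frac{7799}{70} - 259711 = - \frac{18187569}{70}$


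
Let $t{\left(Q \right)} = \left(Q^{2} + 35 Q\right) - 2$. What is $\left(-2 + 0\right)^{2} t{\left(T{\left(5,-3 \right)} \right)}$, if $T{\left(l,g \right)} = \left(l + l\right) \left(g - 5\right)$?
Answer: $14392$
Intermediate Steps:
$T{\left(l,g \right)} = 2 l \left(-5 + g\right)$
$t{\left(Q \right)} = -2 + Q^{2} + 35 Q$
$\left(-2 + 0\right)^{2} t{\left(T{\left(5,-3 \right)} \right)} = \left(-2 + 0\right)^{2} \left(-2 + \left(2 \cdot 5 \left(-5 - 3\right)\right)^{2} + 35 \cdot 2 \cdot 5 \left(-5 - 3\right)\right) = \left(-2\right)^{2} \left(-2 + \left(2 \cdot 5 \left(-8\right)\right)^{2} + 35 \cdot 2 \cdot 5 \left(-8\right)\right) = 4 \left(-2 + \left(-80\right)^{2} + 35 \left(-80\right)\right) = 4 \left(-2 + 6400 - 2800\right) = 4 \cdot 3598 = 14392$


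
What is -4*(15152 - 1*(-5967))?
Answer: -84476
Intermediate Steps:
-4*(15152 - 1*(-5967)) = -4*(15152 + 5967) = -4*21119 = -84476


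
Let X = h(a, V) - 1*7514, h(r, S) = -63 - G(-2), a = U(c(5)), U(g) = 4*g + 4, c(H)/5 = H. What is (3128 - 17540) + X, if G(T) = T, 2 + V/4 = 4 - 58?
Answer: -21987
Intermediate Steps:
c(H) = 5*H
U(g) = 4 + 4*g
a = 104 (a = 4 + 4*(5*5) = 4 + 4*25 = 4 + 100 = 104)
V = -224 (V = -8 + 4*(4 - 58) = -8 + 4*(-54) = -8 - 216 = -224)
h(r, S) = -61 (h(r, S) = -63 - 1*(-2) = -63 + 2 = -61)
X = -7575 (X = -61 - 1*7514 = -61 - 7514 = -7575)
(3128 - 17540) + X = (3128 - 17540) - 7575 = -14412 - 7575 = -21987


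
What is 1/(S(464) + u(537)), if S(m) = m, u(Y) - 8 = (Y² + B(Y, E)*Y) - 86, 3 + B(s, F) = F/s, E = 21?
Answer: 1/287165 ≈ 3.4823e-6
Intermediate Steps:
B(s, F) = -3 + F/s
u(Y) = -78 + Y² + Y*(-3 + 21/Y) (u(Y) = 8 + ((Y² + (-3 + 21/Y)*Y) - 86) = 8 + ((Y² + Y*(-3 + 21/Y)) - 86) = 8 + (-86 + Y² + Y*(-3 + 21/Y)) = -78 + Y² + Y*(-3 + 21/Y))
1/(S(464) + u(537)) = 1/(464 + (-57 + 537² - 3*537)) = 1/(464 + (-57 + 288369 - 1611)) = 1/(464 + 286701) = 1/287165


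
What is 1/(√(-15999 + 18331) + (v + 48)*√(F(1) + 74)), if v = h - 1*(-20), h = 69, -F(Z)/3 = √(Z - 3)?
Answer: 1/(2*√583 + 137*√(74 - 3*I*√2)) ≈ 0.00081418 + 2.2403e-5*I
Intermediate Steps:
F(Z) = -3*√(-3 + Z) (F(Z) = -3*√(Z - 3) = -3*√(-3 + Z))
v = 89 (v = 69 - 1*(-20) = 69 + 20 = 89)
1/(√(-15999 + 18331) + (v + 48)*√(F(1) + 74)) = 1/(√(-15999 + 18331) + (89 + 48)*√(-3*√(-3 + 1) + 74)) = 1/(√2332 + 137*√(-3*I*√2 + 74)) = 1/(2*√583 + 137*√(-3*I*√2 + 74)) = 1/(2*√583 + 137*√(74 - 3*I*√2))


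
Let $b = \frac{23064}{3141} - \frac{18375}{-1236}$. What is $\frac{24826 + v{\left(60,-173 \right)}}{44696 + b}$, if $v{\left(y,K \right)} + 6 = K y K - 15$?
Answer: $\frac{157063514676}{3857965135} \approx 40.711$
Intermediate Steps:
$b = \frac{9580331}{431364}$ ($b = 23064 \cdot \frac{1}{3141} - - \frac{6125}{412} = \frac{7688}{1047} + \frac{6125}{412} = \frac{9580331}{431364} \approx 22.209$)
$v{\left(y,K \right)} = -21 + y K^{2}$ ($v{\left(y,K \right)} = -6 + \left(K y K - 15\right) = -6 + \left(y K^{2} - 15\right) = -6 + \left(-15 + y K^{2}\right) = -21 + y K^{2}$)
$\frac{24826 + v{\left(60,-173 \right)}}{44696 + b} = \frac{24826 - \left(21 - 60 \left(-173\right)^{2}\right)}{44696 + \frac{9580331}{431364}} = \frac{24826 + \left(-21 + 60 \cdot 29929\right)}{\frac{19289825675}{431364}} = \left(24826 + \left(-21 + 1795740\right)\right) \frac{431364}{19289825675} = \left(24826 + 1795719\right) \frac{431364}{19289825675} = 1820545 \cdot \frac{431364}{19289825675} = \frac{157063514676}{3857965135}$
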